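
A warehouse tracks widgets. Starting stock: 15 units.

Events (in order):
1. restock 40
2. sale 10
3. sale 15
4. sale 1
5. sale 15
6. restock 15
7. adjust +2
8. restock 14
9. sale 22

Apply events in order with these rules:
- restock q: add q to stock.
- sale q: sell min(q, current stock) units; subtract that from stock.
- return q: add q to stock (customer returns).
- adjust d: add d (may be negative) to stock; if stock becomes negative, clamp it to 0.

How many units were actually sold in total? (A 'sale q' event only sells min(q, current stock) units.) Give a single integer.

Answer: 63

Derivation:
Processing events:
Start: stock = 15
  Event 1 (restock 40): 15 + 40 = 55
  Event 2 (sale 10): sell min(10,55)=10. stock: 55 - 10 = 45. total_sold = 10
  Event 3 (sale 15): sell min(15,45)=15. stock: 45 - 15 = 30. total_sold = 25
  Event 4 (sale 1): sell min(1,30)=1. stock: 30 - 1 = 29. total_sold = 26
  Event 5 (sale 15): sell min(15,29)=15. stock: 29 - 15 = 14. total_sold = 41
  Event 6 (restock 15): 14 + 15 = 29
  Event 7 (adjust +2): 29 + 2 = 31
  Event 8 (restock 14): 31 + 14 = 45
  Event 9 (sale 22): sell min(22,45)=22. stock: 45 - 22 = 23. total_sold = 63
Final: stock = 23, total_sold = 63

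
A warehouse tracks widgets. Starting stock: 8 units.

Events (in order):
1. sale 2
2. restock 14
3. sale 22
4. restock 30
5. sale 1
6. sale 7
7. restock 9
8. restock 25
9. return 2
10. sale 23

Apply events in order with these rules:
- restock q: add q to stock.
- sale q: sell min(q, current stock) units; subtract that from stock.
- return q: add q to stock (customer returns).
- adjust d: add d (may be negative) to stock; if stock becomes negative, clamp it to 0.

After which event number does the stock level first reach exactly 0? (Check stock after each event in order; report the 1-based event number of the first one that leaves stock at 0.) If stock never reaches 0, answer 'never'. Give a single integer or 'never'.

Processing events:
Start: stock = 8
  Event 1 (sale 2): sell min(2,8)=2. stock: 8 - 2 = 6. total_sold = 2
  Event 2 (restock 14): 6 + 14 = 20
  Event 3 (sale 22): sell min(22,20)=20. stock: 20 - 20 = 0. total_sold = 22
  Event 4 (restock 30): 0 + 30 = 30
  Event 5 (sale 1): sell min(1,30)=1. stock: 30 - 1 = 29. total_sold = 23
  Event 6 (sale 7): sell min(7,29)=7. stock: 29 - 7 = 22. total_sold = 30
  Event 7 (restock 9): 22 + 9 = 31
  Event 8 (restock 25): 31 + 25 = 56
  Event 9 (return 2): 56 + 2 = 58
  Event 10 (sale 23): sell min(23,58)=23. stock: 58 - 23 = 35. total_sold = 53
Final: stock = 35, total_sold = 53

First zero at event 3.

Answer: 3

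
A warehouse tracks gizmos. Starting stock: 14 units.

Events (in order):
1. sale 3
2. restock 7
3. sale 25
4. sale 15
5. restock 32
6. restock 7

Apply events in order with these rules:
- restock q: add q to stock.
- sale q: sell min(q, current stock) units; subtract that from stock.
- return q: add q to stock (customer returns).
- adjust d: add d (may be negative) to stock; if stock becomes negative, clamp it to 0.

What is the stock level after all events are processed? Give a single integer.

Processing events:
Start: stock = 14
  Event 1 (sale 3): sell min(3,14)=3. stock: 14 - 3 = 11. total_sold = 3
  Event 2 (restock 7): 11 + 7 = 18
  Event 3 (sale 25): sell min(25,18)=18. stock: 18 - 18 = 0. total_sold = 21
  Event 4 (sale 15): sell min(15,0)=0. stock: 0 - 0 = 0. total_sold = 21
  Event 5 (restock 32): 0 + 32 = 32
  Event 6 (restock 7): 32 + 7 = 39
Final: stock = 39, total_sold = 21

Answer: 39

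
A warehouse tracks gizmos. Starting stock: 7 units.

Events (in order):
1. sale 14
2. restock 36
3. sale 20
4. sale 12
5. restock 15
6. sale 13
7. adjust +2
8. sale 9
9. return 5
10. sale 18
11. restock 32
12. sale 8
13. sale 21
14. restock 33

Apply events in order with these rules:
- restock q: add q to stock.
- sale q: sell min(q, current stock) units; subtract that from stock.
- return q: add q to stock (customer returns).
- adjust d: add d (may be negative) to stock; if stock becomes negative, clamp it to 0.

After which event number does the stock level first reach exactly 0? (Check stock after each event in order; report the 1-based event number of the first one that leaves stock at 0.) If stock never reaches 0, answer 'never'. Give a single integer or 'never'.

Processing events:
Start: stock = 7
  Event 1 (sale 14): sell min(14,7)=7. stock: 7 - 7 = 0. total_sold = 7
  Event 2 (restock 36): 0 + 36 = 36
  Event 3 (sale 20): sell min(20,36)=20. stock: 36 - 20 = 16. total_sold = 27
  Event 4 (sale 12): sell min(12,16)=12. stock: 16 - 12 = 4. total_sold = 39
  Event 5 (restock 15): 4 + 15 = 19
  Event 6 (sale 13): sell min(13,19)=13. stock: 19 - 13 = 6. total_sold = 52
  Event 7 (adjust +2): 6 + 2 = 8
  Event 8 (sale 9): sell min(9,8)=8. stock: 8 - 8 = 0. total_sold = 60
  Event 9 (return 5): 0 + 5 = 5
  Event 10 (sale 18): sell min(18,5)=5. stock: 5 - 5 = 0. total_sold = 65
  Event 11 (restock 32): 0 + 32 = 32
  Event 12 (sale 8): sell min(8,32)=8. stock: 32 - 8 = 24. total_sold = 73
  Event 13 (sale 21): sell min(21,24)=21. stock: 24 - 21 = 3. total_sold = 94
  Event 14 (restock 33): 3 + 33 = 36
Final: stock = 36, total_sold = 94

First zero at event 1.

Answer: 1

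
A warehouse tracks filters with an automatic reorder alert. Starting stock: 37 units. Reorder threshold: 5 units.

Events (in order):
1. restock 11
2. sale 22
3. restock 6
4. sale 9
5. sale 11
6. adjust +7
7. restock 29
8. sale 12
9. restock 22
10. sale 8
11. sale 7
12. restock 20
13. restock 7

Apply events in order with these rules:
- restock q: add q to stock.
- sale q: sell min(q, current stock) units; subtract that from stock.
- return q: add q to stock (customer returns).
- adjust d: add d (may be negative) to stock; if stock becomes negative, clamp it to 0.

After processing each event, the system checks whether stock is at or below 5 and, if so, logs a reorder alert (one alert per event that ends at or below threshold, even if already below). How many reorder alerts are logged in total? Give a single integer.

Answer: 0

Derivation:
Processing events:
Start: stock = 37
  Event 1 (restock 11): 37 + 11 = 48
  Event 2 (sale 22): sell min(22,48)=22. stock: 48 - 22 = 26. total_sold = 22
  Event 3 (restock 6): 26 + 6 = 32
  Event 4 (sale 9): sell min(9,32)=9. stock: 32 - 9 = 23. total_sold = 31
  Event 5 (sale 11): sell min(11,23)=11. stock: 23 - 11 = 12. total_sold = 42
  Event 6 (adjust +7): 12 + 7 = 19
  Event 7 (restock 29): 19 + 29 = 48
  Event 8 (sale 12): sell min(12,48)=12. stock: 48 - 12 = 36. total_sold = 54
  Event 9 (restock 22): 36 + 22 = 58
  Event 10 (sale 8): sell min(8,58)=8. stock: 58 - 8 = 50. total_sold = 62
  Event 11 (sale 7): sell min(7,50)=7. stock: 50 - 7 = 43. total_sold = 69
  Event 12 (restock 20): 43 + 20 = 63
  Event 13 (restock 7): 63 + 7 = 70
Final: stock = 70, total_sold = 69

Checking against threshold 5:
  After event 1: stock=48 > 5
  After event 2: stock=26 > 5
  After event 3: stock=32 > 5
  After event 4: stock=23 > 5
  After event 5: stock=12 > 5
  After event 6: stock=19 > 5
  After event 7: stock=48 > 5
  After event 8: stock=36 > 5
  After event 9: stock=58 > 5
  After event 10: stock=50 > 5
  After event 11: stock=43 > 5
  After event 12: stock=63 > 5
  After event 13: stock=70 > 5
Alert events: []. Count = 0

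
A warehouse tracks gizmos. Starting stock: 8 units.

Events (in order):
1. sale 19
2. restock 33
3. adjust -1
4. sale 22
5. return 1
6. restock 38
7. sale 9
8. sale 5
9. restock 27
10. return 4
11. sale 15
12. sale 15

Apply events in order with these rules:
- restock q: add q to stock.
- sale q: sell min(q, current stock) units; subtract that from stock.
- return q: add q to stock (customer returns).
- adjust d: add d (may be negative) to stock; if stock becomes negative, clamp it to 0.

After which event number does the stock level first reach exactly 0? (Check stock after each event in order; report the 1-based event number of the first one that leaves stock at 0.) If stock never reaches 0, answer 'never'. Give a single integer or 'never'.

Answer: 1

Derivation:
Processing events:
Start: stock = 8
  Event 1 (sale 19): sell min(19,8)=8. stock: 8 - 8 = 0. total_sold = 8
  Event 2 (restock 33): 0 + 33 = 33
  Event 3 (adjust -1): 33 + -1 = 32
  Event 4 (sale 22): sell min(22,32)=22. stock: 32 - 22 = 10. total_sold = 30
  Event 5 (return 1): 10 + 1 = 11
  Event 6 (restock 38): 11 + 38 = 49
  Event 7 (sale 9): sell min(9,49)=9. stock: 49 - 9 = 40. total_sold = 39
  Event 8 (sale 5): sell min(5,40)=5. stock: 40 - 5 = 35. total_sold = 44
  Event 9 (restock 27): 35 + 27 = 62
  Event 10 (return 4): 62 + 4 = 66
  Event 11 (sale 15): sell min(15,66)=15. stock: 66 - 15 = 51. total_sold = 59
  Event 12 (sale 15): sell min(15,51)=15. stock: 51 - 15 = 36. total_sold = 74
Final: stock = 36, total_sold = 74

First zero at event 1.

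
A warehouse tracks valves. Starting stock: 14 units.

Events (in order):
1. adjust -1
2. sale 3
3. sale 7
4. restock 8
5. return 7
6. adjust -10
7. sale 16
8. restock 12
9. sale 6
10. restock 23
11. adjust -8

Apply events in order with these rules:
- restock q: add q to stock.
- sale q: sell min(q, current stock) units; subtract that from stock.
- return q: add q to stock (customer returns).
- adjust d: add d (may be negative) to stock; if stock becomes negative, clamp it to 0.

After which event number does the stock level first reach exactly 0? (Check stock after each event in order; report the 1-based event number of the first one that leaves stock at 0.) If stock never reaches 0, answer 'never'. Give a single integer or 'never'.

Processing events:
Start: stock = 14
  Event 1 (adjust -1): 14 + -1 = 13
  Event 2 (sale 3): sell min(3,13)=3. stock: 13 - 3 = 10. total_sold = 3
  Event 3 (sale 7): sell min(7,10)=7. stock: 10 - 7 = 3. total_sold = 10
  Event 4 (restock 8): 3 + 8 = 11
  Event 5 (return 7): 11 + 7 = 18
  Event 6 (adjust -10): 18 + -10 = 8
  Event 7 (sale 16): sell min(16,8)=8. stock: 8 - 8 = 0. total_sold = 18
  Event 8 (restock 12): 0 + 12 = 12
  Event 9 (sale 6): sell min(6,12)=6. stock: 12 - 6 = 6. total_sold = 24
  Event 10 (restock 23): 6 + 23 = 29
  Event 11 (adjust -8): 29 + -8 = 21
Final: stock = 21, total_sold = 24

First zero at event 7.

Answer: 7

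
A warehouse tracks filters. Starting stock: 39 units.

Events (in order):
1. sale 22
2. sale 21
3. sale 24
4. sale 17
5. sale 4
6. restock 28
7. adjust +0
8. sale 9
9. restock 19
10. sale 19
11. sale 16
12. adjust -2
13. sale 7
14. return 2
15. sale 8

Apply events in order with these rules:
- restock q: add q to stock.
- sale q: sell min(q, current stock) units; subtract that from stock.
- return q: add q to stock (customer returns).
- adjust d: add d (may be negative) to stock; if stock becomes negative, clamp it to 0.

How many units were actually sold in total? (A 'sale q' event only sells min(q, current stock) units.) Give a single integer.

Processing events:
Start: stock = 39
  Event 1 (sale 22): sell min(22,39)=22. stock: 39 - 22 = 17. total_sold = 22
  Event 2 (sale 21): sell min(21,17)=17. stock: 17 - 17 = 0. total_sold = 39
  Event 3 (sale 24): sell min(24,0)=0. stock: 0 - 0 = 0. total_sold = 39
  Event 4 (sale 17): sell min(17,0)=0. stock: 0 - 0 = 0. total_sold = 39
  Event 5 (sale 4): sell min(4,0)=0. stock: 0 - 0 = 0. total_sold = 39
  Event 6 (restock 28): 0 + 28 = 28
  Event 7 (adjust +0): 28 + 0 = 28
  Event 8 (sale 9): sell min(9,28)=9. stock: 28 - 9 = 19. total_sold = 48
  Event 9 (restock 19): 19 + 19 = 38
  Event 10 (sale 19): sell min(19,38)=19. stock: 38 - 19 = 19. total_sold = 67
  Event 11 (sale 16): sell min(16,19)=16. stock: 19 - 16 = 3. total_sold = 83
  Event 12 (adjust -2): 3 + -2 = 1
  Event 13 (sale 7): sell min(7,1)=1. stock: 1 - 1 = 0. total_sold = 84
  Event 14 (return 2): 0 + 2 = 2
  Event 15 (sale 8): sell min(8,2)=2. stock: 2 - 2 = 0. total_sold = 86
Final: stock = 0, total_sold = 86

Answer: 86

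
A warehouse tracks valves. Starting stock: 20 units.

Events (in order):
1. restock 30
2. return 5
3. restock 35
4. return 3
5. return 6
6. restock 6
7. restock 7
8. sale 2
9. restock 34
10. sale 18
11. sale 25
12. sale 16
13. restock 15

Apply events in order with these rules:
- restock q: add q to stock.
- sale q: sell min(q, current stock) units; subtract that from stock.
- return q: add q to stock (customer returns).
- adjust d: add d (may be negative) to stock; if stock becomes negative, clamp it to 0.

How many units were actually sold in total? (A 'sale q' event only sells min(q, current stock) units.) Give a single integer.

Answer: 61

Derivation:
Processing events:
Start: stock = 20
  Event 1 (restock 30): 20 + 30 = 50
  Event 2 (return 5): 50 + 5 = 55
  Event 3 (restock 35): 55 + 35 = 90
  Event 4 (return 3): 90 + 3 = 93
  Event 5 (return 6): 93 + 6 = 99
  Event 6 (restock 6): 99 + 6 = 105
  Event 7 (restock 7): 105 + 7 = 112
  Event 8 (sale 2): sell min(2,112)=2. stock: 112 - 2 = 110. total_sold = 2
  Event 9 (restock 34): 110 + 34 = 144
  Event 10 (sale 18): sell min(18,144)=18. stock: 144 - 18 = 126. total_sold = 20
  Event 11 (sale 25): sell min(25,126)=25. stock: 126 - 25 = 101. total_sold = 45
  Event 12 (sale 16): sell min(16,101)=16. stock: 101 - 16 = 85. total_sold = 61
  Event 13 (restock 15): 85 + 15 = 100
Final: stock = 100, total_sold = 61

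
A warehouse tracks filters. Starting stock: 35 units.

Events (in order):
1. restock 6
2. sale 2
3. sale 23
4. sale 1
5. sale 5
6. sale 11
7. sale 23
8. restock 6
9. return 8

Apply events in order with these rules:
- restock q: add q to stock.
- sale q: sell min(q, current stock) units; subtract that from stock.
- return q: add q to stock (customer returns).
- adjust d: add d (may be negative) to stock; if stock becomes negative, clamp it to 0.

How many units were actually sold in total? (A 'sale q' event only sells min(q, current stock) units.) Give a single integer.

Answer: 41

Derivation:
Processing events:
Start: stock = 35
  Event 1 (restock 6): 35 + 6 = 41
  Event 2 (sale 2): sell min(2,41)=2. stock: 41 - 2 = 39. total_sold = 2
  Event 3 (sale 23): sell min(23,39)=23. stock: 39 - 23 = 16. total_sold = 25
  Event 4 (sale 1): sell min(1,16)=1. stock: 16 - 1 = 15. total_sold = 26
  Event 5 (sale 5): sell min(5,15)=5. stock: 15 - 5 = 10. total_sold = 31
  Event 6 (sale 11): sell min(11,10)=10. stock: 10 - 10 = 0. total_sold = 41
  Event 7 (sale 23): sell min(23,0)=0. stock: 0 - 0 = 0. total_sold = 41
  Event 8 (restock 6): 0 + 6 = 6
  Event 9 (return 8): 6 + 8 = 14
Final: stock = 14, total_sold = 41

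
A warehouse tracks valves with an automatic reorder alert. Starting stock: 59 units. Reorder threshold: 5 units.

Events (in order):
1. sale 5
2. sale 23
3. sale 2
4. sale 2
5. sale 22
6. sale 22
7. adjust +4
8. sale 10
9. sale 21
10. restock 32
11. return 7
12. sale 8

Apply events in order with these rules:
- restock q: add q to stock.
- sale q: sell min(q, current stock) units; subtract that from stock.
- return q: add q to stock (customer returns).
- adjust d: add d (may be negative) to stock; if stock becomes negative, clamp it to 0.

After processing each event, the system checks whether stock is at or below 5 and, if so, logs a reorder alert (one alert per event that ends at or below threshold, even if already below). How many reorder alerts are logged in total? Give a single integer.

Answer: 5

Derivation:
Processing events:
Start: stock = 59
  Event 1 (sale 5): sell min(5,59)=5. stock: 59 - 5 = 54. total_sold = 5
  Event 2 (sale 23): sell min(23,54)=23. stock: 54 - 23 = 31. total_sold = 28
  Event 3 (sale 2): sell min(2,31)=2. stock: 31 - 2 = 29. total_sold = 30
  Event 4 (sale 2): sell min(2,29)=2. stock: 29 - 2 = 27. total_sold = 32
  Event 5 (sale 22): sell min(22,27)=22. stock: 27 - 22 = 5. total_sold = 54
  Event 6 (sale 22): sell min(22,5)=5. stock: 5 - 5 = 0. total_sold = 59
  Event 7 (adjust +4): 0 + 4 = 4
  Event 8 (sale 10): sell min(10,4)=4. stock: 4 - 4 = 0. total_sold = 63
  Event 9 (sale 21): sell min(21,0)=0. stock: 0 - 0 = 0. total_sold = 63
  Event 10 (restock 32): 0 + 32 = 32
  Event 11 (return 7): 32 + 7 = 39
  Event 12 (sale 8): sell min(8,39)=8. stock: 39 - 8 = 31. total_sold = 71
Final: stock = 31, total_sold = 71

Checking against threshold 5:
  After event 1: stock=54 > 5
  After event 2: stock=31 > 5
  After event 3: stock=29 > 5
  After event 4: stock=27 > 5
  After event 5: stock=5 <= 5 -> ALERT
  After event 6: stock=0 <= 5 -> ALERT
  After event 7: stock=4 <= 5 -> ALERT
  After event 8: stock=0 <= 5 -> ALERT
  After event 9: stock=0 <= 5 -> ALERT
  After event 10: stock=32 > 5
  After event 11: stock=39 > 5
  After event 12: stock=31 > 5
Alert events: [5, 6, 7, 8, 9]. Count = 5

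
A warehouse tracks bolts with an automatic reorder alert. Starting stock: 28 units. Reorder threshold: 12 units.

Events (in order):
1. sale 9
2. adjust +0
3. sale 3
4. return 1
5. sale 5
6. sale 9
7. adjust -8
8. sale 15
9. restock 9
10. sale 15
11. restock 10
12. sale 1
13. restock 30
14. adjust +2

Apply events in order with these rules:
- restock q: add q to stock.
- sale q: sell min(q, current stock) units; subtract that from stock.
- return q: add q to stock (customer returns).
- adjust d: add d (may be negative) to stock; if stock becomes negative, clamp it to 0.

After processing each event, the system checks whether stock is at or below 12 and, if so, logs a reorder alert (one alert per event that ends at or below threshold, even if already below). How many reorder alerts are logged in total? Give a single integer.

Processing events:
Start: stock = 28
  Event 1 (sale 9): sell min(9,28)=9. stock: 28 - 9 = 19. total_sold = 9
  Event 2 (adjust +0): 19 + 0 = 19
  Event 3 (sale 3): sell min(3,19)=3. stock: 19 - 3 = 16. total_sold = 12
  Event 4 (return 1): 16 + 1 = 17
  Event 5 (sale 5): sell min(5,17)=5. stock: 17 - 5 = 12. total_sold = 17
  Event 6 (sale 9): sell min(9,12)=9. stock: 12 - 9 = 3. total_sold = 26
  Event 7 (adjust -8): 3 + -8 = 0 (clamped to 0)
  Event 8 (sale 15): sell min(15,0)=0. stock: 0 - 0 = 0. total_sold = 26
  Event 9 (restock 9): 0 + 9 = 9
  Event 10 (sale 15): sell min(15,9)=9. stock: 9 - 9 = 0. total_sold = 35
  Event 11 (restock 10): 0 + 10 = 10
  Event 12 (sale 1): sell min(1,10)=1. stock: 10 - 1 = 9. total_sold = 36
  Event 13 (restock 30): 9 + 30 = 39
  Event 14 (adjust +2): 39 + 2 = 41
Final: stock = 41, total_sold = 36

Checking against threshold 12:
  After event 1: stock=19 > 12
  After event 2: stock=19 > 12
  After event 3: stock=16 > 12
  After event 4: stock=17 > 12
  After event 5: stock=12 <= 12 -> ALERT
  After event 6: stock=3 <= 12 -> ALERT
  After event 7: stock=0 <= 12 -> ALERT
  After event 8: stock=0 <= 12 -> ALERT
  After event 9: stock=9 <= 12 -> ALERT
  After event 10: stock=0 <= 12 -> ALERT
  After event 11: stock=10 <= 12 -> ALERT
  After event 12: stock=9 <= 12 -> ALERT
  After event 13: stock=39 > 12
  After event 14: stock=41 > 12
Alert events: [5, 6, 7, 8, 9, 10, 11, 12]. Count = 8

Answer: 8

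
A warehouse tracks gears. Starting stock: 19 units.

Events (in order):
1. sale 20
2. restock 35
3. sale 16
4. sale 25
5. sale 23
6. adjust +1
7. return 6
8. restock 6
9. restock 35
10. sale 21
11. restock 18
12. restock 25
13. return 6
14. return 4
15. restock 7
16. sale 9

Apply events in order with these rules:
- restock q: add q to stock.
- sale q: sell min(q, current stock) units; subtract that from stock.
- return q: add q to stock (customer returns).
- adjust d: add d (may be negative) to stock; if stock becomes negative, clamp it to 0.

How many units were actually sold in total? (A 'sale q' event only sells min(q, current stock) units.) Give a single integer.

Answer: 84

Derivation:
Processing events:
Start: stock = 19
  Event 1 (sale 20): sell min(20,19)=19. stock: 19 - 19 = 0. total_sold = 19
  Event 2 (restock 35): 0 + 35 = 35
  Event 3 (sale 16): sell min(16,35)=16. stock: 35 - 16 = 19. total_sold = 35
  Event 4 (sale 25): sell min(25,19)=19. stock: 19 - 19 = 0. total_sold = 54
  Event 5 (sale 23): sell min(23,0)=0. stock: 0 - 0 = 0. total_sold = 54
  Event 6 (adjust +1): 0 + 1 = 1
  Event 7 (return 6): 1 + 6 = 7
  Event 8 (restock 6): 7 + 6 = 13
  Event 9 (restock 35): 13 + 35 = 48
  Event 10 (sale 21): sell min(21,48)=21. stock: 48 - 21 = 27. total_sold = 75
  Event 11 (restock 18): 27 + 18 = 45
  Event 12 (restock 25): 45 + 25 = 70
  Event 13 (return 6): 70 + 6 = 76
  Event 14 (return 4): 76 + 4 = 80
  Event 15 (restock 7): 80 + 7 = 87
  Event 16 (sale 9): sell min(9,87)=9. stock: 87 - 9 = 78. total_sold = 84
Final: stock = 78, total_sold = 84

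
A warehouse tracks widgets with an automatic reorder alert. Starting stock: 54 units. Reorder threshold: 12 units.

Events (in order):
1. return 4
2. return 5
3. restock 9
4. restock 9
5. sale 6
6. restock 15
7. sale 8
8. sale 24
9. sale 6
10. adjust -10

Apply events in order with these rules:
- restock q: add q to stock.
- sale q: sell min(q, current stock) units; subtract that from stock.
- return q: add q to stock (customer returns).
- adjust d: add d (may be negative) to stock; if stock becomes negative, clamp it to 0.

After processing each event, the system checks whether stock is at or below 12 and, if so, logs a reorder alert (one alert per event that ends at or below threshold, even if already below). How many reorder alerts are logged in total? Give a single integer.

Processing events:
Start: stock = 54
  Event 1 (return 4): 54 + 4 = 58
  Event 2 (return 5): 58 + 5 = 63
  Event 3 (restock 9): 63 + 9 = 72
  Event 4 (restock 9): 72 + 9 = 81
  Event 5 (sale 6): sell min(6,81)=6. stock: 81 - 6 = 75. total_sold = 6
  Event 6 (restock 15): 75 + 15 = 90
  Event 7 (sale 8): sell min(8,90)=8. stock: 90 - 8 = 82. total_sold = 14
  Event 8 (sale 24): sell min(24,82)=24. stock: 82 - 24 = 58. total_sold = 38
  Event 9 (sale 6): sell min(6,58)=6. stock: 58 - 6 = 52. total_sold = 44
  Event 10 (adjust -10): 52 + -10 = 42
Final: stock = 42, total_sold = 44

Checking against threshold 12:
  After event 1: stock=58 > 12
  After event 2: stock=63 > 12
  After event 3: stock=72 > 12
  After event 4: stock=81 > 12
  After event 5: stock=75 > 12
  After event 6: stock=90 > 12
  After event 7: stock=82 > 12
  After event 8: stock=58 > 12
  After event 9: stock=52 > 12
  After event 10: stock=42 > 12
Alert events: []. Count = 0

Answer: 0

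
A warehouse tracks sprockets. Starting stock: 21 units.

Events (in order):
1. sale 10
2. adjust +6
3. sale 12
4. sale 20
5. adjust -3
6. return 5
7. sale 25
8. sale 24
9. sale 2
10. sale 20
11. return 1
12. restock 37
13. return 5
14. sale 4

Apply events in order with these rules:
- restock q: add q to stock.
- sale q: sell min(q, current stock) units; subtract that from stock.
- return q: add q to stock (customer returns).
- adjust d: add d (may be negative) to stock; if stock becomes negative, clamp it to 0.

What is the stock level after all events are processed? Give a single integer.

Answer: 39

Derivation:
Processing events:
Start: stock = 21
  Event 1 (sale 10): sell min(10,21)=10. stock: 21 - 10 = 11. total_sold = 10
  Event 2 (adjust +6): 11 + 6 = 17
  Event 3 (sale 12): sell min(12,17)=12. stock: 17 - 12 = 5. total_sold = 22
  Event 4 (sale 20): sell min(20,5)=5. stock: 5 - 5 = 0. total_sold = 27
  Event 5 (adjust -3): 0 + -3 = 0 (clamped to 0)
  Event 6 (return 5): 0 + 5 = 5
  Event 7 (sale 25): sell min(25,5)=5. stock: 5 - 5 = 0. total_sold = 32
  Event 8 (sale 24): sell min(24,0)=0. stock: 0 - 0 = 0. total_sold = 32
  Event 9 (sale 2): sell min(2,0)=0. stock: 0 - 0 = 0. total_sold = 32
  Event 10 (sale 20): sell min(20,0)=0. stock: 0 - 0 = 0. total_sold = 32
  Event 11 (return 1): 0 + 1 = 1
  Event 12 (restock 37): 1 + 37 = 38
  Event 13 (return 5): 38 + 5 = 43
  Event 14 (sale 4): sell min(4,43)=4. stock: 43 - 4 = 39. total_sold = 36
Final: stock = 39, total_sold = 36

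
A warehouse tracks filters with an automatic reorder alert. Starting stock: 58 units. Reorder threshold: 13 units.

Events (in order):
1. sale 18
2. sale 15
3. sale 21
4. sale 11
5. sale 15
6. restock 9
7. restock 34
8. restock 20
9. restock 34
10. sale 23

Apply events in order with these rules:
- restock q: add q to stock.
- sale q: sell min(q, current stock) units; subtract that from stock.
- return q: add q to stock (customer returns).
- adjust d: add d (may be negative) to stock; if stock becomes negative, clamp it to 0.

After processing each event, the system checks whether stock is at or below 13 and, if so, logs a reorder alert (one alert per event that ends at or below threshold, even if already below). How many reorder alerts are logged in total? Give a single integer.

Answer: 4

Derivation:
Processing events:
Start: stock = 58
  Event 1 (sale 18): sell min(18,58)=18. stock: 58 - 18 = 40. total_sold = 18
  Event 2 (sale 15): sell min(15,40)=15. stock: 40 - 15 = 25. total_sold = 33
  Event 3 (sale 21): sell min(21,25)=21. stock: 25 - 21 = 4. total_sold = 54
  Event 4 (sale 11): sell min(11,4)=4. stock: 4 - 4 = 0. total_sold = 58
  Event 5 (sale 15): sell min(15,0)=0. stock: 0 - 0 = 0. total_sold = 58
  Event 6 (restock 9): 0 + 9 = 9
  Event 7 (restock 34): 9 + 34 = 43
  Event 8 (restock 20): 43 + 20 = 63
  Event 9 (restock 34): 63 + 34 = 97
  Event 10 (sale 23): sell min(23,97)=23. stock: 97 - 23 = 74. total_sold = 81
Final: stock = 74, total_sold = 81

Checking against threshold 13:
  After event 1: stock=40 > 13
  After event 2: stock=25 > 13
  After event 3: stock=4 <= 13 -> ALERT
  After event 4: stock=0 <= 13 -> ALERT
  After event 5: stock=0 <= 13 -> ALERT
  After event 6: stock=9 <= 13 -> ALERT
  After event 7: stock=43 > 13
  After event 8: stock=63 > 13
  After event 9: stock=97 > 13
  After event 10: stock=74 > 13
Alert events: [3, 4, 5, 6]. Count = 4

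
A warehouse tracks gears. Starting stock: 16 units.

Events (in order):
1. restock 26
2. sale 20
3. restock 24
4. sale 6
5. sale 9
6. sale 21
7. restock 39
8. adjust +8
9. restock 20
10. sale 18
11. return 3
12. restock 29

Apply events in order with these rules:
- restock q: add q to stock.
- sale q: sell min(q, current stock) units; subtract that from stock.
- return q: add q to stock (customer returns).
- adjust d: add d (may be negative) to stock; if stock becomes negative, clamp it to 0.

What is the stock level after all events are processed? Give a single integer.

Answer: 91

Derivation:
Processing events:
Start: stock = 16
  Event 1 (restock 26): 16 + 26 = 42
  Event 2 (sale 20): sell min(20,42)=20. stock: 42 - 20 = 22. total_sold = 20
  Event 3 (restock 24): 22 + 24 = 46
  Event 4 (sale 6): sell min(6,46)=6. stock: 46 - 6 = 40. total_sold = 26
  Event 5 (sale 9): sell min(9,40)=9. stock: 40 - 9 = 31. total_sold = 35
  Event 6 (sale 21): sell min(21,31)=21. stock: 31 - 21 = 10. total_sold = 56
  Event 7 (restock 39): 10 + 39 = 49
  Event 8 (adjust +8): 49 + 8 = 57
  Event 9 (restock 20): 57 + 20 = 77
  Event 10 (sale 18): sell min(18,77)=18. stock: 77 - 18 = 59. total_sold = 74
  Event 11 (return 3): 59 + 3 = 62
  Event 12 (restock 29): 62 + 29 = 91
Final: stock = 91, total_sold = 74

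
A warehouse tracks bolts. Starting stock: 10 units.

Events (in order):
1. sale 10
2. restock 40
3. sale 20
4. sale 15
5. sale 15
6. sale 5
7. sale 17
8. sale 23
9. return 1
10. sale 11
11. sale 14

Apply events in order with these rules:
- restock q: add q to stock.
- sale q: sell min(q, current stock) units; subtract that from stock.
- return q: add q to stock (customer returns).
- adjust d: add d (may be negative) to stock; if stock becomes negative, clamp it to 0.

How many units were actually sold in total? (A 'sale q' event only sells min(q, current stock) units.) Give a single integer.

Processing events:
Start: stock = 10
  Event 1 (sale 10): sell min(10,10)=10. stock: 10 - 10 = 0. total_sold = 10
  Event 2 (restock 40): 0 + 40 = 40
  Event 3 (sale 20): sell min(20,40)=20. stock: 40 - 20 = 20. total_sold = 30
  Event 4 (sale 15): sell min(15,20)=15. stock: 20 - 15 = 5. total_sold = 45
  Event 5 (sale 15): sell min(15,5)=5. stock: 5 - 5 = 0. total_sold = 50
  Event 6 (sale 5): sell min(5,0)=0. stock: 0 - 0 = 0. total_sold = 50
  Event 7 (sale 17): sell min(17,0)=0. stock: 0 - 0 = 0. total_sold = 50
  Event 8 (sale 23): sell min(23,0)=0. stock: 0 - 0 = 0. total_sold = 50
  Event 9 (return 1): 0 + 1 = 1
  Event 10 (sale 11): sell min(11,1)=1. stock: 1 - 1 = 0. total_sold = 51
  Event 11 (sale 14): sell min(14,0)=0. stock: 0 - 0 = 0. total_sold = 51
Final: stock = 0, total_sold = 51

Answer: 51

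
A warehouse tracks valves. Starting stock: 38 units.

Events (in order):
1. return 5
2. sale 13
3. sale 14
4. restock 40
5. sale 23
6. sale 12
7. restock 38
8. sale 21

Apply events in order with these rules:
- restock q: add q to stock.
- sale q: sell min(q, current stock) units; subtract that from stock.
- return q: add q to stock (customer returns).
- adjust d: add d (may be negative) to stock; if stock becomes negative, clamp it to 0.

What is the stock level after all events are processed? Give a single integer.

Answer: 38

Derivation:
Processing events:
Start: stock = 38
  Event 1 (return 5): 38 + 5 = 43
  Event 2 (sale 13): sell min(13,43)=13. stock: 43 - 13 = 30. total_sold = 13
  Event 3 (sale 14): sell min(14,30)=14. stock: 30 - 14 = 16. total_sold = 27
  Event 4 (restock 40): 16 + 40 = 56
  Event 5 (sale 23): sell min(23,56)=23. stock: 56 - 23 = 33. total_sold = 50
  Event 6 (sale 12): sell min(12,33)=12. stock: 33 - 12 = 21. total_sold = 62
  Event 7 (restock 38): 21 + 38 = 59
  Event 8 (sale 21): sell min(21,59)=21. stock: 59 - 21 = 38. total_sold = 83
Final: stock = 38, total_sold = 83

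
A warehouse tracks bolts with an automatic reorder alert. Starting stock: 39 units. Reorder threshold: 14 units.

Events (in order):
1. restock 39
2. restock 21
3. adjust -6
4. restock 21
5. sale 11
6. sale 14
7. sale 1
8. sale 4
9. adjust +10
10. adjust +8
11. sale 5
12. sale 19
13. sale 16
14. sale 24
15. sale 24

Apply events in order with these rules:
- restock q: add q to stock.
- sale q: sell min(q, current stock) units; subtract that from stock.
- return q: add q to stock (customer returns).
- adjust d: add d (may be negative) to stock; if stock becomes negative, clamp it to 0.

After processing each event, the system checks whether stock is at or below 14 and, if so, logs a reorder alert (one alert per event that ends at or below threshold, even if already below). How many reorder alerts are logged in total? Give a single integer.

Answer: 1

Derivation:
Processing events:
Start: stock = 39
  Event 1 (restock 39): 39 + 39 = 78
  Event 2 (restock 21): 78 + 21 = 99
  Event 3 (adjust -6): 99 + -6 = 93
  Event 4 (restock 21): 93 + 21 = 114
  Event 5 (sale 11): sell min(11,114)=11. stock: 114 - 11 = 103. total_sold = 11
  Event 6 (sale 14): sell min(14,103)=14. stock: 103 - 14 = 89. total_sold = 25
  Event 7 (sale 1): sell min(1,89)=1. stock: 89 - 1 = 88. total_sold = 26
  Event 8 (sale 4): sell min(4,88)=4. stock: 88 - 4 = 84. total_sold = 30
  Event 9 (adjust +10): 84 + 10 = 94
  Event 10 (adjust +8): 94 + 8 = 102
  Event 11 (sale 5): sell min(5,102)=5. stock: 102 - 5 = 97. total_sold = 35
  Event 12 (sale 19): sell min(19,97)=19. stock: 97 - 19 = 78. total_sold = 54
  Event 13 (sale 16): sell min(16,78)=16. stock: 78 - 16 = 62. total_sold = 70
  Event 14 (sale 24): sell min(24,62)=24. stock: 62 - 24 = 38. total_sold = 94
  Event 15 (sale 24): sell min(24,38)=24. stock: 38 - 24 = 14. total_sold = 118
Final: stock = 14, total_sold = 118

Checking against threshold 14:
  After event 1: stock=78 > 14
  After event 2: stock=99 > 14
  After event 3: stock=93 > 14
  After event 4: stock=114 > 14
  After event 5: stock=103 > 14
  After event 6: stock=89 > 14
  After event 7: stock=88 > 14
  After event 8: stock=84 > 14
  After event 9: stock=94 > 14
  After event 10: stock=102 > 14
  After event 11: stock=97 > 14
  After event 12: stock=78 > 14
  After event 13: stock=62 > 14
  After event 14: stock=38 > 14
  After event 15: stock=14 <= 14 -> ALERT
Alert events: [15]. Count = 1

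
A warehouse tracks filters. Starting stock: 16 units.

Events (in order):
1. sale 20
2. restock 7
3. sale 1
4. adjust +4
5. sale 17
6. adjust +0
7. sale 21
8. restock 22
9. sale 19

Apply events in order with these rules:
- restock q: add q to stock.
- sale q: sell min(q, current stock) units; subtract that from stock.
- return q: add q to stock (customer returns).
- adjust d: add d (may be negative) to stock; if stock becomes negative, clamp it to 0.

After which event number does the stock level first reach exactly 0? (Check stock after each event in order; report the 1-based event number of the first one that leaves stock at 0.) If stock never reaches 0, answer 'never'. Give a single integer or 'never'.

Processing events:
Start: stock = 16
  Event 1 (sale 20): sell min(20,16)=16. stock: 16 - 16 = 0. total_sold = 16
  Event 2 (restock 7): 0 + 7 = 7
  Event 3 (sale 1): sell min(1,7)=1. stock: 7 - 1 = 6. total_sold = 17
  Event 4 (adjust +4): 6 + 4 = 10
  Event 5 (sale 17): sell min(17,10)=10. stock: 10 - 10 = 0. total_sold = 27
  Event 6 (adjust +0): 0 + 0 = 0
  Event 7 (sale 21): sell min(21,0)=0. stock: 0 - 0 = 0. total_sold = 27
  Event 8 (restock 22): 0 + 22 = 22
  Event 9 (sale 19): sell min(19,22)=19. stock: 22 - 19 = 3. total_sold = 46
Final: stock = 3, total_sold = 46

First zero at event 1.

Answer: 1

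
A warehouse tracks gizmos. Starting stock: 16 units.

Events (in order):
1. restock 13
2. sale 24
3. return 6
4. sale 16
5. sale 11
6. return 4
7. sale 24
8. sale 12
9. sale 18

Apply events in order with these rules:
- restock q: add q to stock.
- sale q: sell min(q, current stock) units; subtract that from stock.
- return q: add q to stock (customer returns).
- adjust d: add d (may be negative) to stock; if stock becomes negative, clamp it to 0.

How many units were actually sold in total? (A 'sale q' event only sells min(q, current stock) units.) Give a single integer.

Answer: 39

Derivation:
Processing events:
Start: stock = 16
  Event 1 (restock 13): 16 + 13 = 29
  Event 2 (sale 24): sell min(24,29)=24. stock: 29 - 24 = 5. total_sold = 24
  Event 3 (return 6): 5 + 6 = 11
  Event 4 (sale 16): sell min(16,11)=11. stock: 11 - 11 = 0. total_sold = 35
  Event 5 (sale 11): sell min(11,0)=0. stock: 0 - 0 = 0. total_sold = 35
  Event 6 (return 4): 0 + 4 = 4
  Event 7 (sale 24): sell min(24,4)=4. stock: 4 - 4 = 0. total_sold = 39
  Event 8 (sale 12): sell min(12,0)=0. stock: 0 - 0 = 0. total_sold = 39
  Event 9 (sale 18): sell min(18,0)=0. stock: 0 - 0 = 0. total_sold = 39
Final: stock = 0, total_sold = 39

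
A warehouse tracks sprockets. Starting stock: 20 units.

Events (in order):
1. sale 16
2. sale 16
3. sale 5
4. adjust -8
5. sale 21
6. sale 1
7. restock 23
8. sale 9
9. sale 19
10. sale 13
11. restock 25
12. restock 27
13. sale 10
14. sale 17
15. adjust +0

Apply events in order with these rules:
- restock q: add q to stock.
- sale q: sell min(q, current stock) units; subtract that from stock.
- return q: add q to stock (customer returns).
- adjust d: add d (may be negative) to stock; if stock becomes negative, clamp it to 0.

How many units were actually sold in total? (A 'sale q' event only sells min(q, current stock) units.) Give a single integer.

Processing events:
Start: stock = 20
  Event 1 (sale 16): sell min(16,20)=16. stock: 20 - 16 = 4. total_sold = 16
  Event 2 (sale 16): sell min(16,4)=4. stock: 4 - 4 = 0. total_sold = 20
  Event 3 (sale 5): sell min(5,0)=0. stock: 0 - 0 = 0. total_sold = 20
  Event 4 (adjust -8): 0 + -8 = 0 (clamped to 0)
  Event 5 (sale 21): sell min(21,0)=0. stock: 0 - 0 = 0. total_sold = 20
  Event 6 (sale 1): sell min(1,0)=0. stock: 0 - 0 = 0. total_sold = 20
  Event 7 (restock 23): 0 + 23 = 23
  Event 8 (sale 9): sell min(9,23)=9. stock: 23 - 9 = 14. total_sold = 29
  Event 9 (sale 19): sell min(19,14)=14. stock: 14 - 14 = 0. total_sold = 43
  Event 10 (sale 13): sell min(13,0)=0. stock: 0 - 0 = 0. total_sold = 43
  Event 11 (restock 25): 0 + 25 = 25
  Event 12 (restock 27): 25 + 27 = 52
  Event 13 (sale 10): sell min(10,52)=10. stock: 52 - 10 = 42. total_sold = 53
  Event 14 (sale 17): sell min(17,42)=17. stock: 42 - 17 = 25. total_sold = 70
  Event 15 (adjust +0): 25 + 0 = 25
Final: stock = 25, total_sold = 70

Answer: 70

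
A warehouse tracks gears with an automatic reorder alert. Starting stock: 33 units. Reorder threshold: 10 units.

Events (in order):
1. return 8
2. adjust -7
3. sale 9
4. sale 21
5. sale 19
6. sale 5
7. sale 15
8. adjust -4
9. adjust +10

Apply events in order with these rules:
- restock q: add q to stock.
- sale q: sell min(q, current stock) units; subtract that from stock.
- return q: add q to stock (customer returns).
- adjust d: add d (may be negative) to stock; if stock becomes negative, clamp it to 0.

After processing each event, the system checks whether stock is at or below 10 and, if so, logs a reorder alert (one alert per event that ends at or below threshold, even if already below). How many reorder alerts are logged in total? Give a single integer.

Processing events:
Start: stock = 33
  Event 1 (return 8): 33 + 8 = 41
  Event 2 (adjust -7): 41 + -7 = 34
  Event 3 (sale 9): sell min(9,34)=9. stock: 34 - 9 = 25. total_sold = 9
  Event 4 (sale 21): sell min(21,25)=21. stock: 25 - 21 = 4. total_sold = 30
  Event 5 (sale 19): sell min(19,4)=4. stock: 4 - 4 = 0. total_sold = 34
  Event 6 (sale 5): sell min(5,0)=0. stock: 0 - 0 = 0. total_sold = 34
  Event 7 (sale 15): sell min(15,0)=0. stock: 0 - 0 = 0. total_sold = 34
  Event 8 (adjust -4): 0 + -4 = 0 (clamped to 0)
  Event 9 (adjust +10): 0 + 10 = 10
Final: stock = 10, total_sold = 34

Checking against threshold 10:
  After event 1: stock=41 > 10
  After event 2: stock=34 > 10
  After event 3: stock=25 > 10
  After event 4: stock=4 <= 10 -> ALERT
  After event 5: stock=0 <= 10 -> ALERT
  After event 6: stock=0 <= 10 -> ALERT
  After event 7: stock=0 <= 10 -> ALERT
  After event 8: stock=0 <= 10 -> ALERT
  After event 9: stock=10 <= 10 -> ALERT
Alert events: [4, 5, 6, 7, 8, 9]. Count = 6

Answer: 6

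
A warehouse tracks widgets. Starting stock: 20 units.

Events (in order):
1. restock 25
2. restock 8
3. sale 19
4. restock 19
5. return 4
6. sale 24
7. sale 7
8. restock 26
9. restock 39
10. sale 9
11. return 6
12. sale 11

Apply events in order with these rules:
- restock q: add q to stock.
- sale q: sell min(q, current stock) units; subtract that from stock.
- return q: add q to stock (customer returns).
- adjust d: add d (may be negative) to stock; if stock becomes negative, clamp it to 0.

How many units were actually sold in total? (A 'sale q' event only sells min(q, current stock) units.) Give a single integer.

Processing events:
Start: stock = 20
  Event 1 (restock 25): 20 + 25 = 45
  Event 2 (restock 8): 45 + 8 = 53
  Event 3 (sale 19): sell min(19,53)=19. stock: 53 - 19 = 34. total_sold = 19
  Event 4 (restock 19): 34 + 19 = 53
  Event 5 (return 4): 53 + 4 = 57
  Event 6 (sale 24): sell min(24,57)=24. stock: 57 - 24 = 33. total_sold = 43
  Event 7 (sale 7): sell min(7,33)=7. stock: 33 - 7 = 26. total_sold = 50
  Event 8 (restock 26): 26 + 26 = 52
  Event 9 (restock 39): 52 + 39 = 91
  Event 10 (sale 9): sell min(9,91)=9. stock: 91 - 9 = 82. total_sold = 59
  Event 11 (return 6): 82 + 6 = 88
  Event 12 (sale 11): sell min(11,88)=11. stock: 88 - 11 = 77. total_sold = 70
Final: stock = 77, total_sold = 70

Answer: 70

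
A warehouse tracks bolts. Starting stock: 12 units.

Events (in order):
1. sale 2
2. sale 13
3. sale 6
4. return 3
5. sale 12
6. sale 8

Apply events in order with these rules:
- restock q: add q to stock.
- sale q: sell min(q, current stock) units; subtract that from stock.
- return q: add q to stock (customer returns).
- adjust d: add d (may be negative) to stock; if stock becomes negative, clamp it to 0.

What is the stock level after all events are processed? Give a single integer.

Answer: 0

Derivation:
Processing events:
Start: stock = 12
  Event 1 (sale 2): sell min(2,12)=2. stock: 12 - 2 = 10. total_sold = 2
  Event 2 (sale 13): sell min(13,10)=10. stock: 10 - 10 = 0. total_sold = 12
  Event 3 (sale 6): sell min(6,0)=0. stock: 0 - 0 = 0. total_sold = 12
  Event 4 (return 3): 0 + 3 = 3
  Event 5 (sale 12): sell min(12,3)=3. stock: 3 - 3 = 0. total_sold = 15
  Event 6 (sale 8): sell min(8,0)=0. stock: 0 - 0 = 0. total_sold = 15
Final: stock = 0, total_sold = 15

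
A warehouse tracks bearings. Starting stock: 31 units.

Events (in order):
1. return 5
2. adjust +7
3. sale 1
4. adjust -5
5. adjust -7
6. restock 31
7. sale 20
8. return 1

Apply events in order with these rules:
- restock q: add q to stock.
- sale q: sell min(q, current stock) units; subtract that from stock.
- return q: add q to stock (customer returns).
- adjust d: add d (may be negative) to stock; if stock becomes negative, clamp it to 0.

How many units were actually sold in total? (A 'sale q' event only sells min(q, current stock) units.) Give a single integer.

Processing events:
Start: stock = 31
  Event 1 (return 5): 31 + 5 = 36
  Event 2 (adjust +7): 36 + 7 = 43
  Event 3 (sale 1): sell min(1,43)=1. stock: 43 - 1 = 42. total_sold = 1
  Event 4 (adjust -5): 42 + -5 = 37
  Event 5 (adjust -7): 37 + -7 = 30
  Event 6 (restock 31): 30 + 31 = 61
  Event 7 (sale 20): sell min(20,61)=20. stock: 61 - 20 = 41. total_sold = 21
  Event 8 (return 1): 41 + 1 = 42
Final: stock = 42, total_sold = 21

Answer: 21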